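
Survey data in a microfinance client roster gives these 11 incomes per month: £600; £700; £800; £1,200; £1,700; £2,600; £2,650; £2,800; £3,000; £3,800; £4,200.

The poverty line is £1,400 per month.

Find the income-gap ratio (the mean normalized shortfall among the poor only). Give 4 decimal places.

0.4107

Below z: £600, £700, £800, £1,200 (q = 4 of N = 11).
Relative gaps: 0.5714, 0.5000, 0.4286, 0.1429; sum = 1.642857.
The income-gap ratio divides by q (the poor only): 1.642857 / 4 = 0.4107.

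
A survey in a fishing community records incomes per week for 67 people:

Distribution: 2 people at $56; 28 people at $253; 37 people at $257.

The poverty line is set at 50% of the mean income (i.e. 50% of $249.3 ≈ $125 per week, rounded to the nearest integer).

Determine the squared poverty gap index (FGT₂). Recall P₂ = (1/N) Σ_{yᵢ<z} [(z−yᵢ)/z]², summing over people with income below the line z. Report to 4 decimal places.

Below the line: 2×$56 (q = 2 of N = 67).
Gap ratios (z−y)/z: (125−56)/125 = 0.5520 (×2).
Squared: 0.3047 (×2).
Sum = 0.609408; P₂ = 0.609408 / 67 = 0.0091.

0.0091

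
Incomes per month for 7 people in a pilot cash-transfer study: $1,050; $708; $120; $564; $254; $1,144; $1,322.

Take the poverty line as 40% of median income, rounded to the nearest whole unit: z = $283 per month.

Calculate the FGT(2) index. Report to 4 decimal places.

0.0489

Poor units: $120, $254 (q = 2 of N = 7).
Shortfall ratios: (283−120)/283 = 0.5760; (283−254)/283 = 0.1025.
Squared: 0.3317; 0.0105.
Sum = 0.342244; P₂ = 0.342244 / 7 = 0.0489.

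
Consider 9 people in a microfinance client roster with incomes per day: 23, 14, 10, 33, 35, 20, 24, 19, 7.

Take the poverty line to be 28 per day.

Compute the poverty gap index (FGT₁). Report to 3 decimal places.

0.313

Below z: 7, 10, 14, 19, 20, 23, 24 (q = 7 of N = 9).
Shortfall ratios: (28−7)/28 = 0.7500; (28−10)/28 = 0.6429; (28−14)/28 = 0.5000; (28−19)/28 = 0.3214; (28−20)/28 = 0.2857; (28−23)/28 = 0.1786; (28−24)/28 = 0.1429.
Sum of shortfalls = 2.821429; P₁ averages over all N: 2.821429 / 9 = 0.313.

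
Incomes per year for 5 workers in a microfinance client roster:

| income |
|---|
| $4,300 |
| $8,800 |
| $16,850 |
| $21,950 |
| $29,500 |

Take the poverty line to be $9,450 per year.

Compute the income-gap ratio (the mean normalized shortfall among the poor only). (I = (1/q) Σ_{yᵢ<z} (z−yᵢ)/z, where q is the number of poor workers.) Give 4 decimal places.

Below z: $4,300, $8,800 (q = 2 of N = 5).
Relative gaps: 0.5450, 0.0688; sum = 0.613757.
I averages over the q = 2 poor units only: 0.613757 / 2 = 0.3069.

0.3069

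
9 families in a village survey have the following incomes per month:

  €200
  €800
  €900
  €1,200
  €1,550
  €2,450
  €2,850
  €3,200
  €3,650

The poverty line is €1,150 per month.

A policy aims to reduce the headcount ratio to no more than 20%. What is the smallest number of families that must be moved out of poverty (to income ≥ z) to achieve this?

2

Currently q = 3 of N = 9 are below the line (H = 0.333).
A headcount ratio of at most 20% allows at most ⌊0.20 × 9⌋ = 1 poor families.
So at least 3 − 1 = 2 must be lifted.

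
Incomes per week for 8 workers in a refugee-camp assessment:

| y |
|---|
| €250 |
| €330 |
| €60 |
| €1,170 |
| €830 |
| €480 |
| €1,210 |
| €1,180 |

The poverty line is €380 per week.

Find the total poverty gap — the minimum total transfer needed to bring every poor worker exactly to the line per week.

Below the line: €60, €250, €330 (q = 3 of N = 8).
Individual gaps: 380−60 = 320; 380−250 = 130; 380−330 = 50.
Aggregate gap = €500.

€500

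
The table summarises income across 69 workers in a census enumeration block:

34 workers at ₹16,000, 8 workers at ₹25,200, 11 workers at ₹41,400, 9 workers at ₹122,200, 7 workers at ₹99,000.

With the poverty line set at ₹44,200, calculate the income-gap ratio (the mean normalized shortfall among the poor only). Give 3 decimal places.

Incomes under z: 34×₹16,000, 8×₹25,200, 11×₹41,400 (q = 53 of N = 69).
Relative gaps: 0.6380 (×34), 0.4299 (×8), 0.0633 (×11); sum = 25.828054.
The income-gap ratio divides by q (the poor only): 25.828054 / 53 = 0.487.

0.487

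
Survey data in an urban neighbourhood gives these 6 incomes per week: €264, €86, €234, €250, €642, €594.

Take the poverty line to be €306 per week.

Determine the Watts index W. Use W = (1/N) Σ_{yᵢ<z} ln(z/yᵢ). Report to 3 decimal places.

0.315

Poor units: €86, €234, €250, €264 (q = 4 of N = 6).
ln(z/y) terms: ln(306/86) = 1.2692; ln(306/234) = 0.2683; ln(306/250) = 0.2021; ln(306/264) = 0.1476.
W = 1.887262 / 6 = 0.315.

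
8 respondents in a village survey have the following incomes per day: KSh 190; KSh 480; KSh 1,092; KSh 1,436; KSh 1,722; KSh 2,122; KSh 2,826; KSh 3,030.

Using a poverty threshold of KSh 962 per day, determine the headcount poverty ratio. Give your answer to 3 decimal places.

2 of the 8 respondents have income below KSh 962.
H = 2/8 = 0.250.

0.250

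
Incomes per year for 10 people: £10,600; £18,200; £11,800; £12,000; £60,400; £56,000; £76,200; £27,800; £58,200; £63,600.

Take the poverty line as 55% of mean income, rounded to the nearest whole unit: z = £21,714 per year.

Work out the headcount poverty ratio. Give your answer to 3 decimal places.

0.400

4 of the 10 people have income below £21,714.
H = 4/10 = 0.400.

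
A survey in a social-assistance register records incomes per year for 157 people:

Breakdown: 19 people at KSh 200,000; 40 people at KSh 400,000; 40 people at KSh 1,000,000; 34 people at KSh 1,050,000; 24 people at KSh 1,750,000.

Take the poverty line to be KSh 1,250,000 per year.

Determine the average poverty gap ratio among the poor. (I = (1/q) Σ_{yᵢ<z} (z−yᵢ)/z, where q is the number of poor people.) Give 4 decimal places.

0.4256

Below z: 19×KSh 200,000, 40×KSh 400,000, 40×KSh 1,000,000, 34×KSh 1,050,000 (q = 133 of N = 157).
Relative gaps: 0.8400 (×19), 0.6800 (×40), 0.2000 (×40), 0.1600 (×34); sum = 56.600000.
I averages over the q = 133 poor units only: 56.600000 / 133 = 0.4256.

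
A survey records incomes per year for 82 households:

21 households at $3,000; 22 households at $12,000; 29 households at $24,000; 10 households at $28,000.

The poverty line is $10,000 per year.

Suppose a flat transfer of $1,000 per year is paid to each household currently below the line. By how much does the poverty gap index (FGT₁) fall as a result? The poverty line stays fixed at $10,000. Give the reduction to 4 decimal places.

Before: below the line — 21×$3,000; poverty gap index (FGT₁) = 0.179268.
After the $1,000 transfer: below the line — 21×$4,000; poverty gap index (FGT₁) = 0.153659.
Reduction = 0.179268 − 0.153659 = 0.0256.

0.0256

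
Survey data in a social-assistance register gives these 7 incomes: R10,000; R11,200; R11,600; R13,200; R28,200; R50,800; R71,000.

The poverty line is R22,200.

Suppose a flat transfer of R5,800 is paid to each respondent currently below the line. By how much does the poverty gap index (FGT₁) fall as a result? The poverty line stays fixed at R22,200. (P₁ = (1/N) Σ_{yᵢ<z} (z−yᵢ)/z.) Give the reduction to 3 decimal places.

0.149

Before: below the line — R10,000, R11,200, R11,600, R13,200; poverty gap index (FGT₁) = 0.27542.
After the R5,800 transfer: below the line — R15,800, R17,000, R17,400, R19,000; poverty gap index (FGT₁) = 0.12613.
Reduction = 0.27542 − 0.12613 = 0.149.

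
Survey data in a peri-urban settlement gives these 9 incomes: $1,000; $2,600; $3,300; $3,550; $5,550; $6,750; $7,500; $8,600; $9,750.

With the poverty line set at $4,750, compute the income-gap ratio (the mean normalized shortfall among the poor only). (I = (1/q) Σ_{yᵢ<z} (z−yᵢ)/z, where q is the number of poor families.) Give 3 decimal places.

0.450

Below the line: $1,000, $2,600, $3,300, $3,550 (q = 4 of N = 9).
Relative gaps: 0.7895, 0.4526, 0.3053, 0.2526; sum = 1.800000.
The income-gap ratio divides by q (the poor only): 1.800000 / 4 = 0.450.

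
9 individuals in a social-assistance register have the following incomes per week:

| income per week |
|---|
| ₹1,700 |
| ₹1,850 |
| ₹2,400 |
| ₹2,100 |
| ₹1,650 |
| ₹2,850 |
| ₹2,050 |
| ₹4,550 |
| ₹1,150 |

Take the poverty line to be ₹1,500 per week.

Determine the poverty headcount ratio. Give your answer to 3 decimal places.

1 of the 9 individuals have income below ₹1,500.
H = 1/9 = 0.111.

0.111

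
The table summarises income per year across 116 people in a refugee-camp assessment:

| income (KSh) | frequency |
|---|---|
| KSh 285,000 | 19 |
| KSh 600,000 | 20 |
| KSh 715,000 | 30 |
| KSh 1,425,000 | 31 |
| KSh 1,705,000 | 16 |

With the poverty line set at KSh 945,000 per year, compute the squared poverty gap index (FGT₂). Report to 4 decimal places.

0.1182

Below the line: 19×KSh 285,000, 20×KSh 600,000, 30×KSh 715,000 (q = 69 of N = 116).
Shortfall ratios: (945000−285000)/945000 = 0.6984 (×19); (945000−600000)/945000 = 0.3651 (×20); (945000−715000)/945000 = 0.2434 (×30).
Squared: 0.4878 (×19); 0.1333 (×20); 0.0592 (×30).
Sum = 13.710590; P₂ = 13.710590 / 116 = 0.1182.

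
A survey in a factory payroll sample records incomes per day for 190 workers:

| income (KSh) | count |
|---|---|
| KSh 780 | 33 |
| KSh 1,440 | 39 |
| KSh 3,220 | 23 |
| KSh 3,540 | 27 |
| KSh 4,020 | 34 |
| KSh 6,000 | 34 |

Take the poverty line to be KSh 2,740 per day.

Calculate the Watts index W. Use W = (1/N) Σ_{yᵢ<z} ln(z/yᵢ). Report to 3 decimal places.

0.350

Below z: 33×KSh 780, 39×KSh 1,440 (q = 72 of N = 190).
ln(z/y) terms: ln(2740/780) = 1.2564 (×33); ln(2740/1440) = 0.6433 (×39).
W = 66.551114 / 190 = 0.350.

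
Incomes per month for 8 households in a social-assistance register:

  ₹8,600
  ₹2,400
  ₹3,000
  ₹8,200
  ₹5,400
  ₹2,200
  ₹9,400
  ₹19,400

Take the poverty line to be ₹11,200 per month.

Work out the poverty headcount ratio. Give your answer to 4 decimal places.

0.8750

7 of the 8 households have income below ₹11,200.
H = 7/8 = 0.8750.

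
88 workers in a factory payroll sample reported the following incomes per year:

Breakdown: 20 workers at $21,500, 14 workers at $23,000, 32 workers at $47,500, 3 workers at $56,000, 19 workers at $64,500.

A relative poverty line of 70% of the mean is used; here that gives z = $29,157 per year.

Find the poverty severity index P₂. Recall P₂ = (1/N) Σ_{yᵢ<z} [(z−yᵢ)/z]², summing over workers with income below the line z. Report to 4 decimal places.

0.0228

Below z: 20×$21,500, 14×$23,000 (q = 34 of N = 88).
Relative gaps: (29157−21500)/29157 = 0.2626 (×20); (29157−23000)/29157 = 0.2112 (×14).
Squared: 0.0690 (×20); 0.0446 (×14).
Sum = 2.003591; P₂ = 2.003591 / 88 = 0.0228.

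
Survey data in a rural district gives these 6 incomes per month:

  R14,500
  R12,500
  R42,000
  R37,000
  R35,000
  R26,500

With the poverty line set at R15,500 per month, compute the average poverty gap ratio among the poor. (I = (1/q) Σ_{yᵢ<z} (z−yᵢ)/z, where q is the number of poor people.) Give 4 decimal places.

Poor units: R12,500, R14,500 (q = 2 of N = 6).
Relative gaps: 0.1935, 0.0645; sum = 0.258065.
The income-gap ratio divides by q (the poor only): 0.258065 / 2 = 0.1290.

0.1290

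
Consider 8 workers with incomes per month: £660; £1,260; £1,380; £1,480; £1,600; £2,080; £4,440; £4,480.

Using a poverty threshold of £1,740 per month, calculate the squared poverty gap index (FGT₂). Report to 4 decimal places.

0.0666

Poor units: £660, £1,260, £1,380, £1,480, £1,600 (q = 5 of N = 8).
Relative gaps: (1740−660)/1740 = 0.6207; (1740−1260)/1740 = 0.2759; (1740−1380)/1740 = 0.2069; (1740−1480)/1740 = 0.1494; (1740−1600)/1740 = 0.0805.
Squared: 0.3853; 0.0761; 0.0428; 0.0223; 0.0065.
Sum = 0.532963; P₂ = 0.532963 / 8 = 0.0666.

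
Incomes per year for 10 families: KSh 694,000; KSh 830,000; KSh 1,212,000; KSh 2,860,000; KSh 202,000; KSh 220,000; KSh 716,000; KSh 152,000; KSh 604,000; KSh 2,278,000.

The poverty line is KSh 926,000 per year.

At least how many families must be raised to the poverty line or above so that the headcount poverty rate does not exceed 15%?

6

7 of the 10 families are poor, so H = 7/10 = 0.700.
A headcount ratio of at most 15% allows at most ⌊0.15 × 10⌋ = 1 poor families.
So at least 7 − 1 = 6 must be lifted.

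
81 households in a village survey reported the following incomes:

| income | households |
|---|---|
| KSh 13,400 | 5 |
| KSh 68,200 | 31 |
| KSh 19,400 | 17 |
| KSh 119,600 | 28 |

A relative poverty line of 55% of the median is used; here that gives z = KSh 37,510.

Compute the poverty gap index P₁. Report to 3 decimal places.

0.141

Poor units: 5×KSh 13,400, 17×KSh 19,400 (q = 22 of N = 81).
Gap ratios (z−y)/z: (37510−13400)/37510 = 0.6428 (×5); (37510−19400)/37510 = 0.4828 (×17).
Σ = 11.421488. Dividing by the full population N = 81 gives P₁ = 0.141.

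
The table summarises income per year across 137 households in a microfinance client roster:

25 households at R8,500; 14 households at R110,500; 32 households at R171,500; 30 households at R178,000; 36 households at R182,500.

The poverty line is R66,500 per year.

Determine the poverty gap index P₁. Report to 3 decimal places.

Below the line: 25×R8,500 (q = 25 of N = 137).
Relative gaps: (66500−8500)/66500 = 0.8722 (×25).
Σ = 21.804511. Dividing by the full population N = 137 gives P₁ = 0.159.

0.159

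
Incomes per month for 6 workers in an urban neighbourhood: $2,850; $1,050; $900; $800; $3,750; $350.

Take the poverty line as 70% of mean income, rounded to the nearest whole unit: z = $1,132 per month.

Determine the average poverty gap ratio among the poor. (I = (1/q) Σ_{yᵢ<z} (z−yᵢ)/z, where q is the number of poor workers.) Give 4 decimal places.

Below the line: $350, $800, $900, $1,050 (q = 4 of N = 6).
Relative gaps: 0.6908, 0.2933, 0.2049, 0.0724; sum = 1.261484.
I averages over the q = 4 poor units only: 1.261484 / 4 = 0.3154.

0.3154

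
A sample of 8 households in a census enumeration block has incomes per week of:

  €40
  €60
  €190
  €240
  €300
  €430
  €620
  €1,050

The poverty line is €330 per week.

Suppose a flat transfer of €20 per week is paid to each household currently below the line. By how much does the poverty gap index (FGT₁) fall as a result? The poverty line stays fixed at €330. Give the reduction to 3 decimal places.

Before: below the line — €40, €60, €190, €240, €300; poverty gap index (FGT₁) = 0.31061.
After the €20 transfer: below the line — €60, €80, €210, €260, €320; poverty gap index (FGT₁) = 0.27273.
Reduction = 0.31061 − 0.27273 = 0.038.

0.038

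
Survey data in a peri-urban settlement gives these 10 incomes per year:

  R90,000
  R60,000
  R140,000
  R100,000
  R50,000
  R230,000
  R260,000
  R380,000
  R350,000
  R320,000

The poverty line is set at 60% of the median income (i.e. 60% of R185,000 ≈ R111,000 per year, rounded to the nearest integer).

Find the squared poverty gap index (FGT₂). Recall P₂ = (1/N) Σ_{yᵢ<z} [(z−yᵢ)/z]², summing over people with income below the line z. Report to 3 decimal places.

0.056

Poor units: R50,000, R60,000, R90,000, R100,000 (q = 4 of N = 10).
Gap ratios (z−y)/z: (111000−50000)/111000 = 0.5495; (111000−60000)/111000 = 0.4595; (111000−90000)/111000 = 0.1892; (111000−100000)/111000 = 0.0991.
Squared: 0.3020; 0.2111; 0.0358; 0.0098.
Sum = 0.558721; P₂ = 0.558721 / 10 = 0.056.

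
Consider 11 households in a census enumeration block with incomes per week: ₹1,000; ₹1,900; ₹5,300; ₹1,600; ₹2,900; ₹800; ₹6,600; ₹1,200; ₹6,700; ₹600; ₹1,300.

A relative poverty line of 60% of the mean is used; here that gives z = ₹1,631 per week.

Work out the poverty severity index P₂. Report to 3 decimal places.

Below the line: ₹600, ₹800, ₹1,000, ₹1,200, ₹1,300, ₹1,600 (q = 6 of N = 11).
Normalized shortfalls: (1631−600)/1631 = 0.6321; (1631−800)/1631 = 0.5095; (1631−1000)/1631 = 0.3869; (1631−1200)/1631 = 0.2643; (1631−1300)/1631 = 0.2029; (1631−1600)/1631 = 0.0190.
Squared: 0.3996; 0.2596; 0.1497; 0.0698; 0.0412; 0.0004.
Sum = 0.920232; P₂ = 0.920232 / 11 = 0.084.

0.084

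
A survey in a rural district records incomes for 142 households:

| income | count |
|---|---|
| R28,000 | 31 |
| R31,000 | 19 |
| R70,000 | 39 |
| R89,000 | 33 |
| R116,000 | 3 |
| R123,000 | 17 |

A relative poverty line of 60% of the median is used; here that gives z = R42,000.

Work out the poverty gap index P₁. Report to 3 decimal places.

0.108

Below the line: 31×R28,000, 19×R31,000 (q = 50 of N = 142).
Gap ratios (z−y)/z: (42000−28000)/42000 = 0.3333 (×31); (42000−31000)/42000 = 0.2619 (×19).
Sum of shortfalls = 15.309524; P₁ averages over all N: 15.309524 / 142 = 0.108.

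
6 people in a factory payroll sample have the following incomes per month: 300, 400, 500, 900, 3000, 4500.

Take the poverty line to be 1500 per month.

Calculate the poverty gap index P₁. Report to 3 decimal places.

Below z: 300, 400, 500, 900 (q = 4 of N = 6).
Relative gaps: (1500−300)/1500 = 0.8000; (1500−400)/1500 = 0.7333; (1500−500)/1500 = 0.6667; (1500−900)/1500 = 0.4000.
Σ = 2.600000. Dividing by the full population N = 6 gives P₁ = 0.433.

0.433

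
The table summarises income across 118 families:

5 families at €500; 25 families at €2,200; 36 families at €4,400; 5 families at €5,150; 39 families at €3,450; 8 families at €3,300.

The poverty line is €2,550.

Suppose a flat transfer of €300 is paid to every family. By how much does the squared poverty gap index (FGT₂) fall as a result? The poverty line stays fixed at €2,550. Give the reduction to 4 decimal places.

Before: below the line — 5×€500, 25×€2,200; squared poverty gap index (FGT₂) = 0.031376.
After the €300 transfer: below the line — 5×€800, 25×€2,500; squared poverty gap index (FGT₂) = 0.020038.
Reduction = 0.031376 − 0.020038 = 0.0113.

0.0113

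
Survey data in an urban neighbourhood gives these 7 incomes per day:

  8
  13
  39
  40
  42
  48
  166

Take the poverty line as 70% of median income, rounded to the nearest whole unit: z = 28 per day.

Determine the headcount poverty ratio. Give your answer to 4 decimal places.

2 of the 7 people have income below 28.
H = 2/7 = 0.2857.

0.2857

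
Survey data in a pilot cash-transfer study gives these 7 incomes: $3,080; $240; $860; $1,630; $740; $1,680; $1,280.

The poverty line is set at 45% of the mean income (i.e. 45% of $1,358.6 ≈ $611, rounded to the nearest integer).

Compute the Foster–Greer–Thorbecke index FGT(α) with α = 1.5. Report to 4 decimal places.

0.0676

Below z: $240 (q = 1 of N = 7).
Normalized shortfalls: (611−240)/611 = 0.6072.
Raised to α = 1.5: 0.47315.
Sum = 0.473150; FGT(1.5) = 0.473150 / 7 = 0.0676.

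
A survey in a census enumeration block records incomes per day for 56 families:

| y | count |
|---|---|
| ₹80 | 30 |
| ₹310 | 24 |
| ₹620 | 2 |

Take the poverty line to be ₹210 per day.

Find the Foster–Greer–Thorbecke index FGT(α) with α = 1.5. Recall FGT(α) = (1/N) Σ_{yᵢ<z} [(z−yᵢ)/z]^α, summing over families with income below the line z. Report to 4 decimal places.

0.2609

Poor units: 30×₹80 (q = 30 of N = 56).
Gap ratios (z−y)/z: (210−80)/210 = 0.6190 (×30).
Raised to α = 1.5: 0.48706 (×30).
Sum = 14.611922; FGT(1.5) = 14.611922 / 56 = 0.2609.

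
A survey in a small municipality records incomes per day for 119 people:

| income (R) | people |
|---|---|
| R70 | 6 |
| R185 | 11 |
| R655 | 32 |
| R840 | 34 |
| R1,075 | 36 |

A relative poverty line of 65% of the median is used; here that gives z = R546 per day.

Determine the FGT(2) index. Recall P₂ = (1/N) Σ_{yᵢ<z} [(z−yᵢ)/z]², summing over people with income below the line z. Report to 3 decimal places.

0.079

Poor units: 6×R70, 11×R185 (q = 17 of N = 119).
Shortfall ratios: (546−70)/546 = 0.8718 (×6); (546−185)/546 = 0.6612 (×11).
Squared: 0.7600 (×6); 0.4371 (×11).
Sum = 9.368793; P₂ = 9.368793 / 119 = 0.079.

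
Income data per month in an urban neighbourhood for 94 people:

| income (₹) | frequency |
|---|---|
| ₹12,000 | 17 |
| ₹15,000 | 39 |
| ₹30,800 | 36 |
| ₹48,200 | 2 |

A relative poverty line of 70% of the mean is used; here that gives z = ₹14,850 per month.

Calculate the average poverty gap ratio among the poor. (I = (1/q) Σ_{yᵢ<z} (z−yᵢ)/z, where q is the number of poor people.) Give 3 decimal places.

Below z: 17×₹12,000 (q = 17 of N = 94).
Relative gaps: 0.1919 (×17); sum = 3.262626.
The income-gap ratio divides by q (the poor only): 3.262626 / 17 = 0.192.

0.192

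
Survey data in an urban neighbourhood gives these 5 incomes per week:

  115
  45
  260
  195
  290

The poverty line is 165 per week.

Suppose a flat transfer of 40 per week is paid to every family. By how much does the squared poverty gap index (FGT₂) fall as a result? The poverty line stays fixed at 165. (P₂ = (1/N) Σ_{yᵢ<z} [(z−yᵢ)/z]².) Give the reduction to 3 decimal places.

0.076

Before: below the line — 45, 115; squared poverty gap index (FGT₂) = 0.12415.
After the 40 transfer: below the line — 85, 155; squared poverty gap index (FGT₂) = 0.04775.
Reduction = 0.12415 − 0.04775 = 0.076.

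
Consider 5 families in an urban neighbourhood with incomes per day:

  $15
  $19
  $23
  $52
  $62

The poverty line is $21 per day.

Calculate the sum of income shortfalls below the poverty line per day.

Incomes under z: $15, $19 (q = 2 of N = 5).
Individual gaps: 21−15 = 6; 21−19 = 2.
Aggregate gap = $8.

$8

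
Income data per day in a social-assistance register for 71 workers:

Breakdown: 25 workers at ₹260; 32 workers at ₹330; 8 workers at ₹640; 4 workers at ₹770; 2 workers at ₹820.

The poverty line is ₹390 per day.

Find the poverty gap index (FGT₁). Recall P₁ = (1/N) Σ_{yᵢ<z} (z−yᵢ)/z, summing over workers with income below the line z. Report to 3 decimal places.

0.187

Below the line: 25×₹260, 32×₹330 (q = 57 of N = 71).
Normalized shortfalls: (390−260)/390 = 0.3333 (×25); (390−330)/390 = 0.1538 (×32).
Sum of shortfalls = 13.256410; P₁ averages over all N: 13.256410 / 71 = 0.187.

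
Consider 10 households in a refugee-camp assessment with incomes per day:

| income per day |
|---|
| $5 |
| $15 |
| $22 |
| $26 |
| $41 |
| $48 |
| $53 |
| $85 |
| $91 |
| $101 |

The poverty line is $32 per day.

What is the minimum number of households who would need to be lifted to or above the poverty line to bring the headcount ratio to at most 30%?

4 of the 10 households are poor, so H = 4/10 = 0.400.
A headcount ratio of at most 30% allows at most ⌊0.30 × 10⌋ = 3 poor households.
So at least 4 − 3 = 1 must be lifted.

1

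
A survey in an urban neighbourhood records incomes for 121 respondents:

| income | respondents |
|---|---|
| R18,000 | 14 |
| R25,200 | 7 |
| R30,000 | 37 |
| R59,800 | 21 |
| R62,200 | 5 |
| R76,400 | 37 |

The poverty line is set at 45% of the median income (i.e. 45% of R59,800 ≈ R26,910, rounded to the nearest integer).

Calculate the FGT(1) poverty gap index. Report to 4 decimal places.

0.0420

Incomes under z: 14×R18,000, 7×R25,200 (q = 21 of N = 121).
Normalized shortfalls: (26910−18000)/26910 = 0.3311 (×14); (26910−25200)/26910 = 0.0635 (×7).
Σ = 5.080268. Dividing by the full population N = 121 gives P₁ = 0.0420.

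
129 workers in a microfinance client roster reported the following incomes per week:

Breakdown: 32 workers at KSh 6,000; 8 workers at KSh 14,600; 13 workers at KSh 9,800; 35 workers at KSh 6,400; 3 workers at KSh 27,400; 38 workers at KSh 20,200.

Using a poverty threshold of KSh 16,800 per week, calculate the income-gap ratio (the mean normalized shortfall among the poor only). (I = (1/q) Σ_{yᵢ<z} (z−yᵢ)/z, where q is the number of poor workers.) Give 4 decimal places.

Incomes under z: 32×KSh 6,000, 35×KSh 6,400, 13×KSh 9,800, 8×KSh 14,600 (q = 88 of N = 129).
Relative gaps: 0.6429 (×32), 0.6190 (×35), 0.4167 (×13), 0.1310 (×8); sum = 48.702381.
I averages over the q = 88 poor units only: 48.702381 / 88 = 0.5534.

0.5534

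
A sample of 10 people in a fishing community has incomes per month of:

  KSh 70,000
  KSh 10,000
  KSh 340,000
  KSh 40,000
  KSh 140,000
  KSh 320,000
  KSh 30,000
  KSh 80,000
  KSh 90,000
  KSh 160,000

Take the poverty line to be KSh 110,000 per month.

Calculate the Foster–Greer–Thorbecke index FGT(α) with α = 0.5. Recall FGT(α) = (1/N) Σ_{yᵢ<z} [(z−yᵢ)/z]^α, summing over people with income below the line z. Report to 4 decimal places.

0.4156

Below the line: KSh 10,000, KSh 30,000, KSh 40,000, KSh 70,000, KSh 80,000, KSh 90,000 (q = 6 of N = 10).
Gap ratios (z−y)/z: (110000−10000)/110000 = 0.9091; (110000−30000)/110000 = 0.7273; (110000−40000)/110000 = 0.6364; (110000−70000)/110000 = 0.3636; (110000−80000)/110000 = 0.2727; (110000−90000)/110000 = 0.1818.
Raised to α = 0.5: 0.95346; 0.85280; 0.79772; 0.60302; 0.52223; 0.42640.
Sum = 4.155647; FGT(0.5) = 4.155647 / 10 = 0.4156.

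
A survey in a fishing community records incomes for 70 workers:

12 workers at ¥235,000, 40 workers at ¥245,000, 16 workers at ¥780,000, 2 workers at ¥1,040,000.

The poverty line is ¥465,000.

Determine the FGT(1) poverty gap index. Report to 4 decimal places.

Incomes under z: 12×¥235,000, 40×¥245,000 (q = 52 of N = 70).
Shortfall ratios: (465000−235000)/465000 = 0.4946 (×12); (465000−245000)/465000 = 0.4731 (×40).
Sum of shortfalls = 24.860215; P₁ averages over all N: 24.860215 / 70 = 0.3551.

0.3551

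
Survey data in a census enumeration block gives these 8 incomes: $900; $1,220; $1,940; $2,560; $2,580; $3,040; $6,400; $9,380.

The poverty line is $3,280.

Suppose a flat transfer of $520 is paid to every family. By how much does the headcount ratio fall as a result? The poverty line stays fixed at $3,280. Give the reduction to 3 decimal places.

0.125

Before: below the line — $900, $1,220, $1,940, $2,560, $2,580, $3,040; headcount ratio = 0.75000.
After the $520 transfer: below the line — $1,420, $1,740, $2,460, $3,080, $3,100; headcount ratio = 0.62500.
Reduction = 0.75000 − 0.62500 = 0.125.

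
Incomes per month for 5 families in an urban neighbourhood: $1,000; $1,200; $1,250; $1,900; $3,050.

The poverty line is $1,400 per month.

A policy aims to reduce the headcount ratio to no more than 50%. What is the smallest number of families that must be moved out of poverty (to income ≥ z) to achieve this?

1

3 of the 5 families are poor, so H = 3/5 = 0.600.
A headcount ratio of at most 50% allows at most ⌊0.50 × 5⌋ = 2 poor families.
So at least 3 − 2 = 1 must be lifted.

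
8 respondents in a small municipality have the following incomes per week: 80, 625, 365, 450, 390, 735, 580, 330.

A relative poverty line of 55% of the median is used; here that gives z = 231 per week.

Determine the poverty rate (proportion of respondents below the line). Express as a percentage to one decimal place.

12.5%

1 of the 8 respondents have income below 231.
H = 1/8 = 12.5%.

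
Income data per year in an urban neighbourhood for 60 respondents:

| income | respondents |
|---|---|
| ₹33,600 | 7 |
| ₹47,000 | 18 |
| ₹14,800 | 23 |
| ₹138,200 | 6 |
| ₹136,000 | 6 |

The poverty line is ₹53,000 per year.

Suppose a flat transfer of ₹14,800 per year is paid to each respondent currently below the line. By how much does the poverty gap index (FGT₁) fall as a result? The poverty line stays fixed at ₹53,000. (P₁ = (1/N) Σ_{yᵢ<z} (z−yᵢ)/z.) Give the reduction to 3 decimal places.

Before: below the line — 23×₹14,800, 7×₹33,600, 18×₹47,000; poverty gap index (FGT₁) = 0.35296.
After the ₹14,800 transfer: below the line — 23×₹29,600, 7×₹48,400; poverty gap index (FGT₁) = 0.17937.
Reduction = 0.35296 − 0.17937 = 0.174.

0.174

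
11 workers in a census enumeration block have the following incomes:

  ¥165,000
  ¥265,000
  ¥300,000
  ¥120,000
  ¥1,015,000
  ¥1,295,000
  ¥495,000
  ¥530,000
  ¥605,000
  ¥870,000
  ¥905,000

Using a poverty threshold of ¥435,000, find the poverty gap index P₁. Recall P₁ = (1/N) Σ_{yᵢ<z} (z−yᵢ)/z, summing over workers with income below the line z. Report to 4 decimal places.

0.1860

Below the line: ¥120,000, ¥165,000, ¥265,000, ¥300,000 (q = 4 of N = 11).
Normalized shortfalls: (435000−120000)/435000 = 0.7241; (435000−165000)/435000 = 0.6207; (435000−265000)/435000 = 0.3908; (435000−300000)/435000 = 0.3103.
Sum of shortfalls = 2.045977; P₁ averages over all N: 2.045977 / 11 = 0.1860.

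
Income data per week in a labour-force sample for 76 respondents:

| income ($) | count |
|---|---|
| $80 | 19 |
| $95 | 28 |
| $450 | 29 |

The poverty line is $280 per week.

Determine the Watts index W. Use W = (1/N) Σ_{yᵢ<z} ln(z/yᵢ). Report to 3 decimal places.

0.711

Below z: 19×$80, 28×$95 (q = 47 of N = 76).
Log shortfalls: ln(280/80) = 1.2528 (×19); ln(280/95) = 1.0809 (×28).
W = 54.068052 / 76 = 0.711.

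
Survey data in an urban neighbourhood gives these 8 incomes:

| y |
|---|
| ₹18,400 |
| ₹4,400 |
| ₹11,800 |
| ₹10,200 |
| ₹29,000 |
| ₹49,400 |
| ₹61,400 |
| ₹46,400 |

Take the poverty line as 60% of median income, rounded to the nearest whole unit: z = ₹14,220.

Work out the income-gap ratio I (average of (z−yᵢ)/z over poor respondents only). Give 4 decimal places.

0.3812

Below z: ₹4,400, ₹10,200, ₹11,800 (q = 3 of N = 8).
Shortfall ratios (z−y)/z: 0.6906, 0.2827, 0.1702; sum = 1.143460.
The income-gap ratio divides by q (the poor only): 1.143460 / 3 = 0.3812.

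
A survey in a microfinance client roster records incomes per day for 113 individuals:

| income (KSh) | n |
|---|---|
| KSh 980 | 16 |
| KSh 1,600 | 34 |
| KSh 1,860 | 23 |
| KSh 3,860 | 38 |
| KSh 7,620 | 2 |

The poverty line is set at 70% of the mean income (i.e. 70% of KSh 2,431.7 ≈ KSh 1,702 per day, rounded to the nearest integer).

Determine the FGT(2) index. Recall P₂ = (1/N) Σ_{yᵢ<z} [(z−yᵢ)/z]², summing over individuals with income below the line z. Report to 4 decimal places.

0.0266

Below z: 16×KSh 980, 34×KSh 1,600 (q = 50 of N = 113).
Gap ratios (z−y)/z: (1702−980)/1702 = 0.4242 (×16); (1702−1600)/1702 = 0.0599 (×34).
Squared: 0.1800 (×16); 0.0036 (×34).
Sum = 3.001335; P₂ = 3.001335 / 113 = 0.0266.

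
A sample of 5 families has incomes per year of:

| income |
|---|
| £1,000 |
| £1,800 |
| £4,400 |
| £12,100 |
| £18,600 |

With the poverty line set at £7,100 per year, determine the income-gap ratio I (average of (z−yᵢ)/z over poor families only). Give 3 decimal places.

0.662

Below the line: £1,000, £1,800, £4,400 (q = 3 of N = 5).
Shortfall ratios (z−y)/z: 0.8592, 0.7465, 0.3803; sum = 1.985915.
The income-gap ratio divides by q (the poor only): 1.985915 / 3 = 0.662.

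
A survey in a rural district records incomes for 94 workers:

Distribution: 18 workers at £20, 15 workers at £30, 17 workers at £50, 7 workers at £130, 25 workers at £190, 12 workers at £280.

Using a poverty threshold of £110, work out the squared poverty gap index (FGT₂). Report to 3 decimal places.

Below the line: 18×£20, 15×£30, 17×£50 (q = 50 of N = 94).
Gap ratios (z−y)/z: (110−20)/110 = 0.8182 (×18); (110−30)/110 = 0.7273 (×15); (110−50)/110 = 0.5455 (×17).
Squared: 0.6694 (×18); 0.5289 (×15); 0.2975 (×17).
Sum = 25.041322; P₂ = 25.041322 / 94 = 0.266.

0.266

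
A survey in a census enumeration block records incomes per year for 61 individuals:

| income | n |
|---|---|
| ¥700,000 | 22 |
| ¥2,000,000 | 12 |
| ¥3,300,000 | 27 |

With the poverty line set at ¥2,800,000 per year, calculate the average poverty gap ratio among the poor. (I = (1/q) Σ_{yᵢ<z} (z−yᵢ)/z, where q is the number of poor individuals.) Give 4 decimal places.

Below the line: 22×¥700,000, 12×¥2,000,000 (q = 34 of N = 61).
Shortfall ratios (z−y)/z: 0.7500 (×22), 0.2857 (×12); sum = 19.928571.
The income-gap ratio divides by q (the poor only): 19.928571 / 34 = 0.5861.

0.5861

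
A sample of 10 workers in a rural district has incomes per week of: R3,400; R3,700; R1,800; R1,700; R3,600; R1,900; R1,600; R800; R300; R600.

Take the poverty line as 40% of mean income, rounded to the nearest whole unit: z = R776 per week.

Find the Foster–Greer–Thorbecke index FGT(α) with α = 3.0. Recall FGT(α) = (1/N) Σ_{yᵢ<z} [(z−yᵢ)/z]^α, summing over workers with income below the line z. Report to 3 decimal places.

0.024

Below the line: R300, R600 (q = 2 of N = 10).
Normalized shortfalls: (776−300)/776 = 0.6134; (776−600)/776 = 0.2268.
Raised to α = 3.0: 0.23080; 0.01167.
Sum = 0.242467; FGT(3.0) = 0.242467 / 10 = 0.024.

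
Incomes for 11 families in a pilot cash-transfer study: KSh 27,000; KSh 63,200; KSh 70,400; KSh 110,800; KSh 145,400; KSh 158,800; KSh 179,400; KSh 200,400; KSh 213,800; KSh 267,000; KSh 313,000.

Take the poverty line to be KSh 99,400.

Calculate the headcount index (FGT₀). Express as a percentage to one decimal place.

27.3%

3 of the 11 families have income below KSh 99,400.
H = 3/11 = 27.3%.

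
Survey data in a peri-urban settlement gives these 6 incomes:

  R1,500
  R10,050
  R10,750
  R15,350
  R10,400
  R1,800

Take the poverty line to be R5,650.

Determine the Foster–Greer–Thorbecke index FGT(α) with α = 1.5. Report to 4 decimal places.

Below z: R1,500, R1,800 (q = 2 of N = 6).
Relative gaps: (5650−1500)/5650 = 0.7345; (5650−1800)/5650 = 0.6814.
Raised to α = 1.5: 0.62951; 0.56249.
Sum = 1.192000; FGT(1.5) = 1.192000 / 6 = 0.1987.

0.1987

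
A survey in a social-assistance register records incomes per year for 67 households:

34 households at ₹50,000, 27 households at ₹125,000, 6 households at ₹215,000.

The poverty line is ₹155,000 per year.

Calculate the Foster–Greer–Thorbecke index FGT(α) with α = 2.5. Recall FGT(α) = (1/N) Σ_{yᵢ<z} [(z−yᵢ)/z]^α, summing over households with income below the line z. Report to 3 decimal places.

0.198

Incomes under z: 34×₹50,000, 27×₹125,000 (q = 61 of N = 67).
Gap ratios (z−y)/z: (155000−50000)/155000 = 0.6774 (×34); (155000−125000)/155000 = 0.1935 (×27).
Raised to α = 2.5: 0.37770 (×34); 0.01648 (×27).
Sum = 13.286689; FGT(2.5) = 13.286689 / 67 = 0.198.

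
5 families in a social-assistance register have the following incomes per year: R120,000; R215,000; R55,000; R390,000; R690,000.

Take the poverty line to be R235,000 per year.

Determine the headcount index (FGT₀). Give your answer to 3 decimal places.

3 of the 5 families have income below R235,000.
H = 3/5 = 0.600.

0.600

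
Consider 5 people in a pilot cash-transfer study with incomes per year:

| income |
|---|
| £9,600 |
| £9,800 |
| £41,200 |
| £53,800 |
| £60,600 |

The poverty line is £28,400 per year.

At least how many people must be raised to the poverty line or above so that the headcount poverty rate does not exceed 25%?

1

2 of the 5 people are poor, so H = 2/5 = 0.400.
A headcount ratio of at most 25% allows at most ⌊0.25 × 5⌋ = 1 poor people.
So at least 2 − 1 = 1 must be lifted.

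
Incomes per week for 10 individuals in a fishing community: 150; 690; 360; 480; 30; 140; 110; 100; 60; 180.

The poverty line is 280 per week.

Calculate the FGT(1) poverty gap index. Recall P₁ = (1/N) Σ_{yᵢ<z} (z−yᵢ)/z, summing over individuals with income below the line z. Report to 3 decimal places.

Below z: 30, 60, 100, 110, 140, 150, 180 (q = 7 of N = 10).
Relative gaps: (280−30)/280 = 0.8929; (280−60)/280 = 0.7857; (280−100)/280 = 0.6429; (280−110)/280 = 0.6071; (280−140)/280 = 0.5000; (280−150)/280 = 0.4643; (280−180)/280 = 0.3571.
Σ = 4.250000. Dividing by the full population N = 10 gives P₁ = 0.425.

0.425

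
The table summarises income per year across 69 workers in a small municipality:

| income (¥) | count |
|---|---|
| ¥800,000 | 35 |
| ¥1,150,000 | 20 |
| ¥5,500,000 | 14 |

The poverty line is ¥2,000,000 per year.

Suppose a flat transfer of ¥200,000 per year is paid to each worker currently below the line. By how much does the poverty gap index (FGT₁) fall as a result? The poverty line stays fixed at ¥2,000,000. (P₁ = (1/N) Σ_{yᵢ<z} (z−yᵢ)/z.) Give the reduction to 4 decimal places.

0.0797

Before: below the line — 35×¥800,000, 20×¥1,150,000; poverty gap index (FGT₁) = 0.427536.
After the ¥200,000 transfer: below the line — 35×¥1,000,000, 20×¥1,350,000; poverty gap index (FGT₁) = 0.347826.
Reduction = 0.427536 − 0.347826 = 0.0797.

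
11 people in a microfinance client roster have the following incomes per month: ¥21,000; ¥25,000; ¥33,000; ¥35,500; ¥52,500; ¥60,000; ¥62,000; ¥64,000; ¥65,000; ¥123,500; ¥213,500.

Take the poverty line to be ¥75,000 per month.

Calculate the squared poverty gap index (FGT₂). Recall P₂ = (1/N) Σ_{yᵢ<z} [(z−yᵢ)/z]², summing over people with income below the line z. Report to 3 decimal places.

0.159

Incomes under z: ¥21,000, ¥25,000, ¥33,000, ¥35,500, ¥52,500, ¥60,000, ¥62,000, ¥64,000, ¥65,000 (q = 9 of N = 11).
Normalized shortfalls: (75000−21000)/75000 = 0.7200; (75000−25000)/75000 = 0.6667; (75000−33000)/75000 = 0.5600; (75000−35500)/75000 = 0.5267; (75000−52500)/75000 = 0.3000; (75000−60000)/75000 = 0.2000; (75000−62000)/75000 = 0.1733; (75000−64000)/75000 = 0.1467; (75000−65000)/75000 = 0.1333.
Squared: 0.5184; 0.4444; 0.3136; 0.2774; 0.0900; 0.0400; 0.0300; 0.0215; 0.0178.
Sum = 1.753156; P₂ = 1.753156 / 11 = 0.159.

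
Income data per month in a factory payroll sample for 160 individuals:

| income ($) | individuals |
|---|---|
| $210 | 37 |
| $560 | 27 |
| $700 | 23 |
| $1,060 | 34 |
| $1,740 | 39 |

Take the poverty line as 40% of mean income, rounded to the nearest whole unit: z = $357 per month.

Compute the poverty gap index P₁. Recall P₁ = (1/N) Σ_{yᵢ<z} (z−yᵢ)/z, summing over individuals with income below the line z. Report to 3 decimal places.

Incomes under z: 37×$210 (q = 37 of N = 160).
Normalized shortfalls: (357−210)/357 = 0.4118 (×37).
Σ = 15.235294. Dividing by the full population N = 160 gives P₁ = 0.095.

0.095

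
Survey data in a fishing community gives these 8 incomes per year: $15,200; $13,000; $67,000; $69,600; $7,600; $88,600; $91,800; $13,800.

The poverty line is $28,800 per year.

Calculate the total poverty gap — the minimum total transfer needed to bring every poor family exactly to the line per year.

Incomes under z: $7,600, $13,000, $13,800, $15,200 (q = 4 of N = 8).
Individual gaps: 28800−7600 = 21200; 28800−13000 = 15800; 28800−13800 = 15000; 28800−15200 = 13600.
Aggregate gap = $65,600.

$65,600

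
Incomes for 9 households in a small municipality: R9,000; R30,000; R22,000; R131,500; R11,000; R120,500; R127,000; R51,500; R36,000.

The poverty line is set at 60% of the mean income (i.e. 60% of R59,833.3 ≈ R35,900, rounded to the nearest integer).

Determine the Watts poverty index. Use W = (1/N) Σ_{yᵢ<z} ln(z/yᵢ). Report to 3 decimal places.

Below z: R9,000, R11,000, R22,000, R30,000 (q = 4 of N = 9).
Log shortfalls: ln(35900/9000) = 1.3835; ln(35900/11000) = 1.1828; ln(35900/22000) = 0.4897; ln(35900/30000) = 0.1795.
W = 3.235589 / 9 = 0.360.

0.360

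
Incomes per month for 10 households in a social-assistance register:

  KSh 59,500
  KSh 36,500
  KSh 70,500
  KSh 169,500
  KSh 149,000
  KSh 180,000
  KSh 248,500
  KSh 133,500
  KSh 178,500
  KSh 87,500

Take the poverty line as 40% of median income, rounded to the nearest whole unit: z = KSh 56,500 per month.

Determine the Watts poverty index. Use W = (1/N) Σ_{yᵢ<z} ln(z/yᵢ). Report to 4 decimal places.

Poor units: KSh 36,500 (q = 1 of N = 10).
ln(z/y) terms: ln(56500/36500) = 0.4369.
W = 0.436928 / 10 = 0.0437.

0.0437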